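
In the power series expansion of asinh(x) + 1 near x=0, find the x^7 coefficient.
Expand to order 7: asinh(x) + 1 = -5·x^7/112 + 3·x^5/40 - x^3/6 + x + 1 + O(x^8).
The coefficient of x^7 is -5/112.

Final answer: -5/112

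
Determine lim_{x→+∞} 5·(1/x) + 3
Evaluate the dominant behaviour as x → +∞; each term tends to a finite value or vanishes.
Limit = 3.

Final answer: 3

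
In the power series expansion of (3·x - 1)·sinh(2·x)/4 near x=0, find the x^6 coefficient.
Expand to order 6: (3·x - 1)·sinh(2·x)/4 = x^6/5 - x^5/15 + x^4 - x^3/3 + 3·x^2/2 - x/2 + O(x^7).
The coefficient of x^6 is 1/5.

Final answer: 1/5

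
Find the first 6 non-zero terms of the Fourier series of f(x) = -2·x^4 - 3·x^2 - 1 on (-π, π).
(-84 + 16·π^2)·cos(x) + (3 - 4·π^2)·cos(2·x) + (4/27 + 16·π^2/9)·cos(3·x) + (-π^2 - 3/8)·cos(4·x) + (204/625 + 16·π^2/25)·cos(5·x) - 2·π^4/5 - π^2 - 1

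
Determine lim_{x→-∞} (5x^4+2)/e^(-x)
This is an ∞/∞ indeterminate form as x → -∞.
Compare growth rates of the dominant terms (exponentials ≫ polynomials ≫ logarithms), or apply L'Hôpital's rule; the quotient → 0.
Limit = 0.

Final answer: 0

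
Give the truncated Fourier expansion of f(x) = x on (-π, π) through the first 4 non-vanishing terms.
2·sin(x) - sin(2·x) + 2·sin(3·x)/3 - sin(4·x)/2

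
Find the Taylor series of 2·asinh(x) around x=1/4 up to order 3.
2·asinh(1/4) + 8·√(17)·(x - 1/4)/17 - 16·√(17)·(x - 1/4)^2/289 - 896·√(17)·(x - 1/4)^3/14739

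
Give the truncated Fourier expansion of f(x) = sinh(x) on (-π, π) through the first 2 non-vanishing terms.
sin(x)·sinh(π)/π - 4·sin(2·x)·sinh(π)/(5·π)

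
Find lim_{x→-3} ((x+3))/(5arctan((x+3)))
Both numerator and denominator → 0 as x → -3; this is a 0/0 indeterminate form.
Expand each to leading order near x = -3: numerator ~ (x + 3), denominator ~ 5·(x + 3).
The limit of the ratio is 1/5.

Final answer: 1/5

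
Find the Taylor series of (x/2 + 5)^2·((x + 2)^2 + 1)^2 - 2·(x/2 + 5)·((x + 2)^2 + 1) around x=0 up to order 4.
143·x^4/2 + 339·x^3 + 3369·x^2/4 + 1080·x + 575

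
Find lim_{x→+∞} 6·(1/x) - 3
Evaluate the dominant behaviour as x → +∞; each term tends to a finite value or vanishes.
Limit = -3.

Final answer: -3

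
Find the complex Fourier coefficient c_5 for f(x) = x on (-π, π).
Compute the real Fourier coefficients first: a_5 = 0, b_5 = 2/5.
Then c_5 = (a_5 − i·b_5)/2 = -i/5.

Final answer: -i/5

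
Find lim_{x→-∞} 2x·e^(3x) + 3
The product is a 0·∞ indeterminate form at x → -∞.
Rewrite the product as 2x / e^(-3x) (an ∞/∞ form) and apply L'Hôpital, or use the standard hierarchy e^(3|x|) ≫ |x| as x → -∞.
The indeterminate product → 0, so the limit = 3.

Final answer: 3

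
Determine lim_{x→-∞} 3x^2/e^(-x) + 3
The quotient is an ∞/∞ indeterminate form as x → -∞.
Compare growth rates of the dominant terms (exponentials ≫ polynomials ≫ logarithms), or apply L'Hôpital's rule; the quotient → 0.
Adding the constant: 0 + 3 = 3. Limit = 3.

Final answer: 3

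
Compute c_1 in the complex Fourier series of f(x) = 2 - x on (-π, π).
Compute the real Fourier coefficients first: a_1 = 0, b_1 = -2.
Then c_1 = (a_1 − i·b_1)/2 = i.

Final answer: i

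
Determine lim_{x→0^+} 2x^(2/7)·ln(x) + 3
The product is a 0·∞ indeterminate form at x → 0⁺.
Rewrite the product as 2·ln(x) / x^(-2/7) and apply L'Hôpital, or use the standard hierarchy x^(-2/7) ≫ |ln x| as x → 0⁺.
The indeterminate product → 0, so the limit = 3.

Final answer: 3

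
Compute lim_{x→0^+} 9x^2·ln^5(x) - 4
The product is a 0·∞ indeterminate form at x → 0⁺.
Rewrite the product as 9·ln^5(x) / x^(-2) and apply L'Hôpital, or use the standard hierarchy x^(-2) ≫ |ln x|^5 as x → 0⁺.
The indeterminate product → 0, so the limit = -4.

Final answer: -4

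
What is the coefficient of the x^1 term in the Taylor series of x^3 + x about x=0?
Expand to order 1: x^3 + x = x + O(x^2).
The coefficient of x^1 is 1.

Final answer: 1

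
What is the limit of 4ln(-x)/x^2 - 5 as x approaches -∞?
The quotient is an ∞/∞ indeterminate form as x → -∞.
Compare growth rates of the dominant terms (exponentials ≫ polynomials ≫ logarithms), or apply L'Hôpital's rule; the quotient → 0.
Adding the constant: 0 - 5 = -5. Limit = -5.

Final answer: -5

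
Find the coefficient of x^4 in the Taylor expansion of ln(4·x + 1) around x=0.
Expand to order 4: ln(4·x + 1) = -64·x^4 + 64·x^3/3 - 8·x^2 + 4·x + O(x^5).
The coefficient of x^4 is -64.

Final answer: -64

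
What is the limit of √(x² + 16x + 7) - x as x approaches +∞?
This is an ∞ − ∞ indeterminate form.
Multiply and divide by the conjugate √(x²+16x + 7) + x; the x² terms cancel, leaving (16x + 7)/(√(x²+16x + 7)+x) → 16/2 = 8.
Limit = 8.

Final answer: 8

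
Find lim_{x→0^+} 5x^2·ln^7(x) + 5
The product is a 0·∞ indeterminate form at x → 0⁺.
Rewrite the product as 5·ln^7(x) / x^(-2) and apply L'Hôpital, or use the standard hierarchy x^(-2) ≫ |ln x|^7 as x → 0⁺.
The indeterminate product → 0, so the limit = 5.

Final answer: 5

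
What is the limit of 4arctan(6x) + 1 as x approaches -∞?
Evaluate the dominant behaviour as x → -∞; each term tends to a finite value or vanishes.
Limit = 1 - 2·π.

Final answer: 1 - 2·π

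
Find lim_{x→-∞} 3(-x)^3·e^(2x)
This is a 0·∞ indeterminate form at x → -∞.
Rewrite the product as 3(-x)^3 / e^(-2x) (an ∞/∞ form) and apply L'Hôpital, or use the standard hierarchy e^(2|x|) ≫ |(-x)^3| as x → -∞.
The indeterminate product → 0, so the limit = 0.

Final answer: 0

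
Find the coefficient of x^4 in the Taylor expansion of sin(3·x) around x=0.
Expand to order 4: sin(3·x) = -9·x^3/2 + 3·x + O(x^5).
The coefficient of x^4 is 0.

Final answer: 0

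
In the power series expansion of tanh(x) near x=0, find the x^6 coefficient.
Expand to order 6: tanh(x) = 2·x^5/15 - x^3/3 + x + O(x^7).
The coefficient of x^6 is 0.

Final answer: 0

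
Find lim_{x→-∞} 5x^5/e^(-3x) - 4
The quotient is an ∞/∞ indeterminate form as x → -∞.
Compare growth rates of the dominant terms (exponentials ≫ polynomials ≫ logarithms), or apply L'Hôpital's rule; the quotient → 0.
Adding the constant: 0 - 4 = -4. Limit = -4.

Final answer: -4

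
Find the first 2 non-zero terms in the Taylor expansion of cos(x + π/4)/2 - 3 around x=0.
-√(2)·x/4 - 3 + √(2)/4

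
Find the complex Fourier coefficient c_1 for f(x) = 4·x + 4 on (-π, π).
Compute the real Fourier coefficients first: a_1 = 0, b_1 = 8.
Then c_1 = (a_1 − i·b_1)/2 = -4·i.

Final answer: -4·i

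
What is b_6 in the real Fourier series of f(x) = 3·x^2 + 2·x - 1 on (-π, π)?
b_6 = (1/π) ∫_{-π}^{π} f(x)·sin(6x) dx.
Evaluate the integral (use parity and integration by parts as needed): b_6 = -2/3.

Final answer: -2/3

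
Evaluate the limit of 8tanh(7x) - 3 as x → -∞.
Evaluate the dominant behaviour as x → -∞; each term tends to a finite value or vanishes.
Limit = -11.

Final answer: -11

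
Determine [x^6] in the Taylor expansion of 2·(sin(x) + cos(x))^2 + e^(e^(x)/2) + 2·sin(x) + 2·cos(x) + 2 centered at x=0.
-1/360 + 171·e^(1/2)/5120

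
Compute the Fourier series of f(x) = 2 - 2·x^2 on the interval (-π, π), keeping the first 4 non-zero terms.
8·cos(x) - 2·cos(2·x) + 8·cos(3·x)/9 - 2·π^2/3 + 2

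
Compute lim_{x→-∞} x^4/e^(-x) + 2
The quotient is an ∞/∞ indeterminate form as x → -∞.
Compare growth rates of the dominant terms (exponentials ≫ polynomials ≫ logarithms), or apply L'Hôpital's rule; the quotient → 0.
Adding the constant: 0 + 2 = 2. Limit = 2.

Final answer: 2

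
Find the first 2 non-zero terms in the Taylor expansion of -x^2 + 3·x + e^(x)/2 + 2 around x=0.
7·x/2 + 5/2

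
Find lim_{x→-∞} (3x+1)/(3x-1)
Evaluate the dominant behaviour as x → -∞; each term tends to a finite value or vanishes.
Limit = 1.

Final answer: 1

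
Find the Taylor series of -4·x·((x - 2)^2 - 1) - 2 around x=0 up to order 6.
-4·x^3 + 16·x^2 - 12·x - 2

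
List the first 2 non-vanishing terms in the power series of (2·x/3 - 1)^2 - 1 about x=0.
4·x^2/9 - 4·x/3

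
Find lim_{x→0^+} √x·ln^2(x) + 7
The product is a 0·∞ indeterminate form at x → 0⁺.
Rewrite the product as ln^2(x) / x^(-1/2) and apply L'Hôpital, or use the standard hierarchy x^(-1/2) ≫ |ln x|^2 as x → 0⁺.
The indeterminate product → 0, so the limit = 7.

Final answer: 7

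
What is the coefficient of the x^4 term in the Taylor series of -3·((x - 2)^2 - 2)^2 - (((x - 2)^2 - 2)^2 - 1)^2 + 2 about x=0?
Expand to order 4: -3·((x - 2)^2 - 2)^2 - (((x - 2)^2 - 2)^2 - 1)^2 + 2 = -665·x^4 + 712·x^3 - 436·x^2 + 144·x - 19 + O(x^5).
The coefficient of x^4 is -665.

Final answer: -665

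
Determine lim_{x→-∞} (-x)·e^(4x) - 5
The product is a 0·∞ indeterminate form at x → -∞.
Rewrite the product as (-x) / e^(-4x) (an ∞/∞ form) and apply L'Hôpital, or use the standard hierarchy e^(4|x|) ≫ |(-x)| as x → -∞.
The indeterminate product → 0, so the limit = -5.

Final answer: -5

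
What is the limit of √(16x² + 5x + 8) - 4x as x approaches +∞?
As x → +∞: multiply by the conjugate to get (5x+8)/(√(16x²+5x+8)+4x); the denominator ~ 8x, so the limit is 5/8.
Limit = 5/8.

Final answer: 5/8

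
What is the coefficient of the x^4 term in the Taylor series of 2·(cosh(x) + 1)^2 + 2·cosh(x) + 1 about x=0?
Expand to order 4: 2·(cosh(x) + 1)^2 + 2·cosh(x) + 1 = 11·x^4/12 + 5·x^2 + 11 + O(x^5).
The coefficient of x^4 is 11/12.

Final answer: 11/12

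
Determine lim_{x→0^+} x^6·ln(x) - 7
The product is a 0·∞ indeterminate form at x → 0⁺.
Rewrite the product as ln(x) / x^(-6) and apply L'Hôpital, or use the standard hierarchy x^(-6) ≫ |ln x| as x → 0⁺.
The indeterminate product → 0, so the limit = -7.

Final answer: -7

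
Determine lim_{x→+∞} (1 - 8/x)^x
As x → +∞: this is the defining limit (1 - 8/x)^x → e^(-8).
Limit = e^(-8).

Final answer: e^(-8)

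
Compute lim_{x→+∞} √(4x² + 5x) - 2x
As x → +∞: multiply by the conjugate to get (5x)/(√(4x²+5x)+2x); the denominator ~ 4x, so the limit is 5/4.
Limit = 5/4.

Final answer: 5/4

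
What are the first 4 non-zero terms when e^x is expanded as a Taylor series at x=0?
x^3/6 + x^2/2 + x + 1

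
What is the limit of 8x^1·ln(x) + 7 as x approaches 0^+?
The product is a 0·∞ indeterminate form at x → 0⁺.
Rewrite the product as 8·ln(x) / x^(-1) and apply L'Hôpital, or use the standard hierarchy x^(-1) ≫ |ln x| as x → 0⁺.
The indeterminate product → 0, so the limit = 7.

Final answer: 7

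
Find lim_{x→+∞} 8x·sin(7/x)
As x → +∞: let u = 7/x → 0⁺; then 8·x·sin(7/x) = 8·7·sin(u)/u → 8·7·1 = 56.
Limit = 56.

Final answer: 56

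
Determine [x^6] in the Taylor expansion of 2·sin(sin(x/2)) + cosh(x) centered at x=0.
Expand to order 6: 2·sin(sin(x/2)) + cosh(x) = x^6/720 + x^5/160 + x^4/24 - x^3/12 + x^2/2 + x + 1 + O(x^7).
The coefficient of x^6 is 1/720.

Final answer: 1/720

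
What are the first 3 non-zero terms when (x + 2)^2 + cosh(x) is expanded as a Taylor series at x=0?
3·x^2/2 + 4·x + 5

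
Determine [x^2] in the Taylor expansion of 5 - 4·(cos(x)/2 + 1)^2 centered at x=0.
Expand to order 2: 5 - 4·(cos(x)/2 + 1)^2 = 3·x^2 - 4 + O(x^3).
The coefficient of x^2 is 3.

Final answer: 3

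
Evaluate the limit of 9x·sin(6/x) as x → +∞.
As x → +∞: let u = 6/x → 0⁺; then 9·x·sin(6/x) = 9·6·sin(u)/u → 9·6·1 = 54.
Limit = 54.

Final answer: 54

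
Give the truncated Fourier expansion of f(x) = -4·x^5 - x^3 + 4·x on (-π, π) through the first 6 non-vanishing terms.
(-940 - 8·π^4 + 158·π^2)·sin(x) + (-19·π^2 + 49/2 + 4·π^4)·sin(2·x) + (-8·π^4/3 - 68/81 + 142·π^2/27)·sin(3·x) + (-2·π^2 - 5/4 + 2·π^4)·sin(4·x) + (-8·π^4/5 + 868/625 + 22·π^2/25)·sin(5·x) + (-11·π^2/27 - 205/162 + 4·π^4/3)·sin(6·x)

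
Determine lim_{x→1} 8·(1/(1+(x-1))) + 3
Direct substitution at x = 1 gives 11.

Final answer: 11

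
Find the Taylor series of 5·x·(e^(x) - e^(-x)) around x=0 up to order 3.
10·x^2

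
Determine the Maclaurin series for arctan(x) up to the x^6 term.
x^5/5 - x^3/3 + x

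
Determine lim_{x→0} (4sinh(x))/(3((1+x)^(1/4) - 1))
Both numerator and denominator → 0 as x → 0; this is a 0/0 indeterminate form.
Expand each to leading order near x = 0: numerator ~ 4·x, denominator ~ 3·x/4.
The limit of the ratio is 16/3.

Final answer: 16/3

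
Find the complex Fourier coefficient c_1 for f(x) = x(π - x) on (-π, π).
Compute the real Fourier coefficients first: a_1 = 4, b_1 = 2·π.
Then c_1 = (a_1 − i·b_1)/2 = 2 - i·π.

Final answer: 2 - i·π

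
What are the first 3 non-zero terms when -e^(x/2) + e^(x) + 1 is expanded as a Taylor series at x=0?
3·x^2/8 + x/2 + 1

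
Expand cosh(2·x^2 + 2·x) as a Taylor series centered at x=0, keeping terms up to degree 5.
8·x^5/3 + 8·x^4/3 + 4·x^3 + 2·x^2 + 1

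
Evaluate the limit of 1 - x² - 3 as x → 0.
Direct substitution at x = 0 gives -2.

Final answer: -2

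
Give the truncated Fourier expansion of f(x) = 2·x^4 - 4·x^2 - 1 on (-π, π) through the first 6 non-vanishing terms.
(112 - 16·π^2)·cos(x) + (-10 + 4·π^2)·cos(2·x) + (80/27 - 16·π^2/9)·cos(3·x) + (-11/8 + π^2)·cos(4·x) + (496/625 - 16·π^2/25)·cos(5·x) - 4·π^2/3 - 1 + 2·π^4/5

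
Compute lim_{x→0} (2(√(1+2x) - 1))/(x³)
Both numerator and denominator → 0 as x → 0; this is a 0/0 indeterminate form.
Expand each to leading order near x = 0: numerator ~ 2·x, denominator ~ x^3.
The limit of the ratio is ∞.

Final answer: ∞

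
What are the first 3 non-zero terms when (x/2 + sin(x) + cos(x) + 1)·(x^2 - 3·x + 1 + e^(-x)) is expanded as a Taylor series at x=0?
-4·x^2 - 5·x + 4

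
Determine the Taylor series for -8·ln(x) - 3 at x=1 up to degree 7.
-3 - 8·(x - 1) + 4·(x - 1)^2 - 8·(x - 1)^3/3 + 2·(x - 1)^4 - 8·(x - 1)^5/5 + 4·(x - 1)^6/3 - 8·(x - 1)^7/7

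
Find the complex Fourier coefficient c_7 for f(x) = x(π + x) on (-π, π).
Compute the real Fourier coefficients first: a_7 = -4/49, b_7 = 2·π/7.
Then c_7 = (a_7 − i·b_7)/2 = -2/49 - i·π/7.

Final answer: -2/49 - i·π/7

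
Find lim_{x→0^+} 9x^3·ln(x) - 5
The product is a 0·∞ indeterminate form at x → 0⁺.
Rewrite the product as 9·ln(x) / x^(-3) and apply L'Hôpital, or use the standard hierarchy x^(-3) ≫ |ln x| as x → 0⁺.
The indeterminate product → 0, so the limit = -5.

Final answer: -5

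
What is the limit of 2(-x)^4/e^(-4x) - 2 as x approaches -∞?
The quotient is an ∞/∞ indeterminate form as x → -∞.
Compare growth rates of the dominant terms (exponentials ≫ polynomials ≫ logarithms), or apply L'Hôpital's rule; the quotient → 0.
Adding the constant: 0 - 2 = -2. Limit = -2.

Final answer: -2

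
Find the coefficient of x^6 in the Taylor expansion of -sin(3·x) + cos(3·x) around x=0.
Expand to order 6: -sin(3·x) + cos(3·x) = -81·x^6/80 - 81·x^5/40 + 27·x^4/8 + 9·x^3/2 - 9·x^2/2 - 3·x + 1 + O(x^7).
The coefficient of x^6 is -81/80.

Final answer: -81/80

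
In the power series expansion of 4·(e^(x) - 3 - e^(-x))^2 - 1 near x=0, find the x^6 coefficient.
Expand to order 6: 4·(e^(x) - 3 - e^(-x))^2 - 1 = 32·x^6/45 - 2·x^5/5 + 16·x^4/3 - 8·x^3 + 16·x^2 - 48·x + 35 + O(x^7).
The coefficient of x^6 is 32/45.

Final answer: 32/45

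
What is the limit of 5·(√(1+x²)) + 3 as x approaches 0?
Direct substitution at x = 0 gives 8.

Final answer: 8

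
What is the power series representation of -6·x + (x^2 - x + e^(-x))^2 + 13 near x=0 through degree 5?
-41·x^5/60 + 3·x^4 - 19·x^3/3 + 7·x^2 - 10·x + 14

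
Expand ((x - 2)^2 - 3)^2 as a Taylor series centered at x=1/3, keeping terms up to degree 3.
4/81 + 40·(x - 1/3)/27 + 32·(x - 1/3)^2/3 - 20·(x - 1/3)^3/3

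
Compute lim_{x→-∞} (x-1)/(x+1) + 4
Evaluate the dominant behaviour as x → -∞; each term tends to a finite value or vanishes.
Limit = 5.

Final answer: 5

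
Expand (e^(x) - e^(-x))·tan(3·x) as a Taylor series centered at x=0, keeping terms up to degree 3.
6·x^2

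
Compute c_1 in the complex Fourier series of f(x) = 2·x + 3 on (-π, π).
Compute the real Fourier coefficients first: a_1 = 0, b_1 = 4.
Then c_1 = (a_1 − i·b_1)/2 = -2·i.

Final answer: -2·i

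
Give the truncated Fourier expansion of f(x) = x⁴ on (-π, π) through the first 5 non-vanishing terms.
(48 - 8·π^2)·cos(x) + (-3 + 2·π^2)·cos(2·x) + (16/27 - 8·π^2/9)·cos(3·x) + (-3/16 + π^2/2)·cos(4·x) + π^4/5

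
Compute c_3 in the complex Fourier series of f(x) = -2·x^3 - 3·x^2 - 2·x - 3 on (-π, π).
Compute the real Fourier coefficients first: a_3 = 4/3, b_3 = -4·π^2/3 - 4/9.
Then c_3 = (a_3 − i·b_3)/2 = 2/3 + 2·i/9 + 2·i·π^2/3.

Final answer: 2/3 + 2·i/9 + 2·i·π^2/3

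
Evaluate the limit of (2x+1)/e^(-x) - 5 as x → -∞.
The quotient is an ∞/∞ indeterminate form as x → -∞.
Compare growth rates of the dominant terms (exponentials ≫ polynomials ≫ logarithms), or apply L'Hôpital's rule; the quotient → 0.
Adding the constant: 0 - 5 = -5. Limit = -5.

Final answer: -5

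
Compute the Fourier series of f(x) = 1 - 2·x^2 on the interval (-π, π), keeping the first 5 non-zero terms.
8·cos(x) - 2·cos(2·x) + 8·cos(3·x)/9 - cos(4·x)/2 - 2·π^2/3 + 1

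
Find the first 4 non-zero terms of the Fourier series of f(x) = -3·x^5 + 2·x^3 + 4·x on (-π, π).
(-736 - 6·π^4 + 124·π^2)·sin(x) + (-17·π^2 + 43/2 + 3·π^4)·sin(2·x) + (-2·π^4 - 32/27 + 52·π^2/9)·sin(3·x) + (-23·π^2/8 - 59/64 + 3·π^4/2)·sin(4·x)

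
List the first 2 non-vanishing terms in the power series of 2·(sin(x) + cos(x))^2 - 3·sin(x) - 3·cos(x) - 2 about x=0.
x - 3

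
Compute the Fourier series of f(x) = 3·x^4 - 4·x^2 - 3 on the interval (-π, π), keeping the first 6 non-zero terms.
(160 - 24·π^2)·cos(x) + (-13 + 6·π^2)·cos(2·x) + (32/9 - 8·π^2/3)·cos(3·x) + (-25/16 + 3·π^2/2)·cos(4·x) + (544/625 - 24·π^2/25)·cos(5·x) - 4·π^2/3 - 3 + 3·π^4/5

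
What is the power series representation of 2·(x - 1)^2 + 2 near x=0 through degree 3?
2·x^2 - 4·x + 4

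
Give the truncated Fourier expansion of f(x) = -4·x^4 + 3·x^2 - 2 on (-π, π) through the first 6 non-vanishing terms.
(-204 + 32·π^2)·cos(x) + (15 - 8·π^2)·cos(2·x) + (-100/27 + 32·π^2/9)·cos(3·x) + (3/2 - 2·π^2)·cos(4·x) + (-492/625 + 32·π^2/25)·cos(5·x) - 4·π^4/5 - 2 + π^2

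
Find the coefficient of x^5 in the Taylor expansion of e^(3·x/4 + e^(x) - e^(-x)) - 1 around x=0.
Expand to order 5: e^(3·x/4 + e^(x) - e^(-x)) - 1 = 105993·x^5/40960 + 20273·x^4/6144 + 1459·x^3/384 + 121·x^2/32 + 11·x/4 + O(x^6).
The coefficient of x^5 is 105993/40960.

Final answer: 105993/40960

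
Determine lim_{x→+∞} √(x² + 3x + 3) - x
This is an ∞ − ∞ indeterminate form.
Multiply and divide by the conjugate √(x²+3x + 3) + x; the x² terms cancel, leaving (3x + 3)/(√(x²+3x + 3)+x) → 3/2.
Limit = 3/2.

Final answer: 3/2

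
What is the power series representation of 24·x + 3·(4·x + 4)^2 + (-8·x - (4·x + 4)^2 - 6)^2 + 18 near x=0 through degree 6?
256·x^4 + 1280·x^3 + 2352·x^2 + 1880·x + 550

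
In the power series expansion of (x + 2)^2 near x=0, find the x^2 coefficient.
Expand to order 2: (x + 2)^2 = x^2 + 4·x + 4 + O(x^3).
The coefficient of x^2 is 1.

Final answer: 1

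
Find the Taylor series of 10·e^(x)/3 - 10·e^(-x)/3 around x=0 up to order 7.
x^7/756 + x^5/18 + 10·x^3/9 + 20·x/3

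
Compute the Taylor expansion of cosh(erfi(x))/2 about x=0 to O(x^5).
x^4·(1/(3·π^2) + 2/(3·π)) + x^2/π + 1/2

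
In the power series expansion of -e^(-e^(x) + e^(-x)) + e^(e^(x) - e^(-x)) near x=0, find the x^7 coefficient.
989/1260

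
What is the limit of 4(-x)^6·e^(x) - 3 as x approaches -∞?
The product is a 0·∞ indeterminate form at x → -∞.
Rewrite the product as 4(-x)^6 / e^(-x) (an ∞/∞ form) and apply L'Hôpital, or use the standard hierarchy e^(|x|) ≫ |(-x)^6| as x → -∞.
The indeterminate product → 0, so the limit = -3.

Final answer: -3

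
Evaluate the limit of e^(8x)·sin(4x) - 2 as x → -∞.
Evaluate the dominant behaviour as x → -∞; each term tends to a finite value or vanishes.
Limit = -2.

Final answer: -2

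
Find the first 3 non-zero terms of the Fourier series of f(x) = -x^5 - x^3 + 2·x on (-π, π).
(-224 - 2·π^4 + 38·π^2)·sin(x) + (-4·π^2 + 4 + π^4)·sin(2·x) + (-2·π^4/3 + 64/81 + 22·π^2/27)·sin(3·x)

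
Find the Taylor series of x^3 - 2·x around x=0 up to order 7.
x^3 - 2·x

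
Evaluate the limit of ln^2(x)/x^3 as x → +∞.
This is an ∞/∞ indeterminate form as x → +∞.
The polynomial denominator x^3 dominates the logarithmic numerator (any positive power of x ≫ ln^2(x) as x → ∞), so the quotient → 0.
Limit = 0.

Final answer: 0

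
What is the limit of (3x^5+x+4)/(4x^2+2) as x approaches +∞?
This is an ∞/∞ indeterminate form as x → +∞.
Divide numerator and denominator by x^5 and let the lower-order terms vanish; the numerator's degree 5 exceeds the denominator's degree 2, so the quotient diverges.
Limit = ∞.

Final answer: ∞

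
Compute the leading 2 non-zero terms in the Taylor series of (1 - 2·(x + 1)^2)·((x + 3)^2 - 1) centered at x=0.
-38·x - 8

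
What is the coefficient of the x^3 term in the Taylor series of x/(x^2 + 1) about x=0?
Expand to order 3: x/(x^2 + 1) = -x^3 + x + O(x^4).
The coefficient of x^3 is -1.

Final answer: -1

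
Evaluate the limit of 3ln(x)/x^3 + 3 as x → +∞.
The quotient is an ∞/∞ indeterminate form as x → +∞.
The polynomial denominator x^3 dominates the logarithmic numerator (any positive power of x ≫ ln(x) as x → ∞), so the quotient → 0.
Adding the constant: 0 + 3 = 3. Limit = 3.

Final answer: 3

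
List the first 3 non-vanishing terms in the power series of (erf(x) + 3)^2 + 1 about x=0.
4·x^2/π + 12·x/√(π) + 10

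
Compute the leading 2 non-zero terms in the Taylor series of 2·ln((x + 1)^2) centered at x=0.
-2·x^2 + 4·x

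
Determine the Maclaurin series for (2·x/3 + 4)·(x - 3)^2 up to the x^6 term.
2·x^3/3 - 18·x + 36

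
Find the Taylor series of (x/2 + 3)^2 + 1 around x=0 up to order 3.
x^2/4 + 3·x + 10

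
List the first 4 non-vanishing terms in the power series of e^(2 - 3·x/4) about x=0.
-9·x^3·e^(2)/128 + 9·x^2·e^(2)/32 - 3·x·e^(2)/4 + e^(2)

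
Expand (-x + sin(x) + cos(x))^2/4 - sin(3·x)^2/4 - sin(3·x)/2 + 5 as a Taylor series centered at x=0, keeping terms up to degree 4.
41·x^4/6 + 13·x^3/6 - 5·x^2/2 - 3·x/2 + 21/4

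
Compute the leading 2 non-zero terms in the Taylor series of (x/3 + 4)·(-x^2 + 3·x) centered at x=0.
-3·x^2 + 12·x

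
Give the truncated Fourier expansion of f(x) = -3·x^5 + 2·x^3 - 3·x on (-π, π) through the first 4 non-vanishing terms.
(-750 - 6·π^4 + 124·π^2)·sin(x) + (-17·π^2 + 57/2 + 3·π^4)·sin(2·x) + (-2·π^4 - 158/27 + 52·π^2/9)·sin(3·x) + (-23·π^2/8 + 165/64 + 3·π^4/2)·sin(4·x)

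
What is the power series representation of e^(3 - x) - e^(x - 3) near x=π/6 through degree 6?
(-e^(π/3) + e^(6))·e^(-3)·e^(-π/6) + (-e^(6) - e^(π/3))·e^(-3)·e^(-π/6)·(x - π/6) + (-e^(π/3) + e^(6))·e^(-3)·e^(-π/6)·(x - π/6)^2/2 + (-e^(6) - e^(π/3))·e^(-3)·e^(-π/6)·(x - π/6)^3/6 + (-e^(π/3) + e^(6))·e^(-3)·e^(-π/6)·(x - π/6)^4/24 + (-e^(6) - e^(π/3))·e^(-3)·e^(-π/6)·(x - π/6)^5/120 + (-e^(π/3) + e^(6))·e^(-3)·e^(-π/6)·(x - π/6)^6/720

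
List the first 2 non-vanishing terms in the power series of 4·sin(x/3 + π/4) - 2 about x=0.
2·√(2)·x/3 - 2 + 2·√(2)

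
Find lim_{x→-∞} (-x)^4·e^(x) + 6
The product is a 0·∞ indeterminate form at x → -∞.
Rewrite the product as (-x)^4 / e^(-x) (an ∞/∞ form) and apply L'Hôpital, or use the standard hierarchy e^(|x|) ≫ |(-x)^4| as x → -∞.
The indeterminate product → 0, so the limit = 6.

Final answer: 6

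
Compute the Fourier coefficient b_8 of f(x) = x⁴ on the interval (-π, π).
b_8 = (1/π) ∫_{-π}^{π} f(x)·sin(8x) dx.
Evaluate the integral (use parity and integration by parts as needed): b_8 = 0.

Final answer: 0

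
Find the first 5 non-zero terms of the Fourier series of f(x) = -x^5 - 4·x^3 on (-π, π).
(-2·π^4 - 192 + 32·π^2)·sin(x) + (-π^2 + 3/2 + π^4)·sin(2·x) + (-2·π^4/3 - 32·π^2/27 + 64/81)·sin(3·x) + (-33/64 + 11·π^2/8 + π^4/2)·sin(4·x) + (-2·π^4/5 - 32·π^2/25 + 192/625)·sin(5·x)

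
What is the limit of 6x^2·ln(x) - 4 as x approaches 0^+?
The product is a 0·∞ indeterminate form at x → 0⁺.
Rewrite the product as 6·ln(x) / x^(-2) and apply L'Hôpital, or use the standard hierarchy x^(-2) ≫ |ln x| as x → 0⁺.
The indeterminate product → 0, so the limit = -4.

Final answer: -4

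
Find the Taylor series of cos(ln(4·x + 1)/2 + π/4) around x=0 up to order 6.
-790·√(2)·x^6/9 + 18·√(2)·x^5 - 7·√(2)·x^4/3 - 2·√(2)·x^3/3 + √(2)·x^2 - √(2)·x + √(2)/2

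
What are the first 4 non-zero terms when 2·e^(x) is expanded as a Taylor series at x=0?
x^3/3 + x^2 + 2·x + 2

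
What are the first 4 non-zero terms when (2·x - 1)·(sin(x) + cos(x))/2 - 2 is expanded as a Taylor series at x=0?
-5·x^3/12 + 5·x^2/4 + x/2 - 5/2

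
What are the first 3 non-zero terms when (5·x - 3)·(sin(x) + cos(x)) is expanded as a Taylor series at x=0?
13·x^2/2 + 2·x - 3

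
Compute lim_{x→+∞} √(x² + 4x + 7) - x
This is an ∞ − ∞ indeterminate form.
Multiply and divide by the conjugate √(x²+4x + 7) + x; the x² terms cancel, leaving (4x + 7)/(√(x²+4x + 7)+x) → 4/2 = 2.
Limit = 2.

Final answer: 2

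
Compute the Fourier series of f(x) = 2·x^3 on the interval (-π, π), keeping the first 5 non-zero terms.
(-24 + 4·π^2)·sin(x) + (3 - 2·π^2)·sin(2·x) + (-8/9 + 4·π^2/3)·sin(3·x) + (3/8 - π^2)·sin(4·x) + (-24/125 + 4·π^2/5)·sin(5·x)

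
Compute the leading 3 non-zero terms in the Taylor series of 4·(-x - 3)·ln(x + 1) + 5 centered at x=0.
2·x^2 - 12·x + 5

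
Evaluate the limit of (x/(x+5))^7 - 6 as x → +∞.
As x → +∞: x/(x+5) = 1/(1 + 5/x) → 1, and the 7th power of a limit-1 base also → 1; with the additive constant, 1 - 6 = -5.
Limit = -5.

Final answer: -5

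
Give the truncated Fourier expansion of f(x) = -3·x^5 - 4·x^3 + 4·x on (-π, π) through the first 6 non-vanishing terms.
(-664 - 6·π^4 + 112·π^2)·sin(x) + (-11·π^2 + 25/2 + 3·π^4)·sin(2·x) + (-2·π^4 + 40/27 + 16·π^2/9)·sin(3·x) + (-131/64 + π^2/8 + 3·π^4/2)·sin(4·x) + (-6·π^4/5 - 16·π^2/25 + 1096/625)·sin(5·x) + (-79/54 + 7·π^2/9 + π^4)·sin(6·x)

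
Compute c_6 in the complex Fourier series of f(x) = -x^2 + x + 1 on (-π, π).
Compute the real Fourier coefficients first: a_6 = -1/9, b_6 = -1/3.
Then c_6 = (a_6 − i·b_6)/2 = -1/18 + i/6.

Final answer: -1/18 + i/6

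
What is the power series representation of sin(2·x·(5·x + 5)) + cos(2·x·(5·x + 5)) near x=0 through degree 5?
2000·x^5 - 400·x^4/3 - 800·x^3/3 - 40·x^2 + 10·x + 1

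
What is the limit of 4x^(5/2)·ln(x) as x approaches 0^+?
This is a 0·∞ indeterminate form at x → 0⁺.
Rewrite the product as 4·ln(x) / x^(-5/2) and apply L'Hôpital, or use the standard hierarchy x^(-5/2) ≫ |ln x| as x → 0⁺.
The indeterminate product → 0, so the limit = 0.

Final answer: 0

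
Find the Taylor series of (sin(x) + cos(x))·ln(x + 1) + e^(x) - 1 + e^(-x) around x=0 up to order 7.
-31·x^7/420 + 67·x^6/720 - 11·x^5/120 + x^4/4 - 2·x^3/3 + 3·x^2/2 + x + 1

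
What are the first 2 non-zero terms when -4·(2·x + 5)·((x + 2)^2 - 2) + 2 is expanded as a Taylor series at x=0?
-96·x - 38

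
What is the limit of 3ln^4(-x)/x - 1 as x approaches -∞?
The quotient is an ∞/∞ indeterminate form as x → -∞.
Compare growth rates of the dominant terms (exponentials ≫ polynomials ≫ logarithms), or apply L'Hôpital's rule; the quotient → 0.
Adding the constant: 0 - 1 = -1. Limit = -1.

Final answer: -1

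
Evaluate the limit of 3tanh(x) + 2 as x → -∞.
Evaluate the dominant behaviour as x → -∞; each term tends to a finite value or vanishes.
Limit = -1.

Final answer: -1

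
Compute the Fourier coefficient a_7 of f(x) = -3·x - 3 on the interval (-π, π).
a_7 = (1/π) ∫_{-π}^{π} f(x)·cos(7x) dx.
Evaluate the integral (use parity and integration by parts as needed): a_7 = 0.

Final answer: 0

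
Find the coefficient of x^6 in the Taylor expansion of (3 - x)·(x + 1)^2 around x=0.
Expand to order 6: (3 - x)·(x + 1)^2 = -x^3 + x^2 + 5·x + 3 + O(x^7).
The coefficient of x^6 is 0.

Final answer: 0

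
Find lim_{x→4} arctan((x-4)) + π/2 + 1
Direct substitution at x = 4 gives 1 + π/2.

Final answer: 1 + π/2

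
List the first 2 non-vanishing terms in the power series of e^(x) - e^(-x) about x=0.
x^3/3 + 2·x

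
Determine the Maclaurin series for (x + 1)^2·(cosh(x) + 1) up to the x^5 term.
x^5/12 + 13·x^4/24 + x^3 + 5·x^2/2 + 4·x + 2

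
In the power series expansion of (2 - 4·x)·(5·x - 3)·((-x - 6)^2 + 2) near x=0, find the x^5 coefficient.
Expand to order 5: (2 - 4·x)·(5·x - 3)·((-x - 6)^2 + 2) = -20·x^4 - 218·x^3 - 502·x^2 + 764·x - 228 + O(x^6).
The coefficient of x^5 is 0.

Final answer: 0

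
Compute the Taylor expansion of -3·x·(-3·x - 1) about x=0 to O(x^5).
9·x^2 + 3·x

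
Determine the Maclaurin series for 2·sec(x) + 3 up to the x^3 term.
x^2 + 5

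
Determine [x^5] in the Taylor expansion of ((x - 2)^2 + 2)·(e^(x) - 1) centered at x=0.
Expand to order 5: ((x - 2)^2 + 2)·(e^(x) - 1) = x^5/20 + x^4/12 - x^2 + 6·x + O(x^6).
The coefficient of x^5 is 1/20.

Final answer: 1/20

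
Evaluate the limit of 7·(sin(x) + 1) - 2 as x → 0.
Direct substitution at x = 0 gives 5.

Final answer: 5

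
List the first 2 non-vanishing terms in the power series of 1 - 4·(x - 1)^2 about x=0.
8·x - 3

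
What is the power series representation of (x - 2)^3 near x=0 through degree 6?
x^3 - 6·x^2 + 12·x - 8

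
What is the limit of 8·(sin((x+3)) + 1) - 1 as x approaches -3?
Direct substitution at x = -3 gives 7.

Final answer: 7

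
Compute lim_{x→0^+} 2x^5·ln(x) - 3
The product is a 0·∞ indeterminate form at x → 0⁺.
Rewrite the product as 2·ln(x) / x^(-5) and apply L'Hôpital, or use the standard hierarchy x^(-5) ≫ |ln x| as x → 0⁺.
The indeterminate product → 0, so the limit = -3.

Final answer: -3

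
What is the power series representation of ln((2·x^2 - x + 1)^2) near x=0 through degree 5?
-22·x^5/5 - x^4/2 + 10·x^3/3 + 3·x^2 - 2·x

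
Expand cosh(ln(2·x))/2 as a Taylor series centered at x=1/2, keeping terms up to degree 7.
1/2 + (x - 1/2)^2 - 2·(x - 1/2)^3 + 4·(x - 1/2)^4 - 8·(x - 1/2)^5 + 16·(x - 1/2)^6 - 32·(x - 1/2)^7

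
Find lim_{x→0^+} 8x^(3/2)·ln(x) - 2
The product is a 0·∞ indeterminate form at x → 0⁺.
Rewrite the product as 8·ln(x) / x^(-3/2) and apply L'Hôpital, or use the standard hierarchy x^(-3/2) ≫ |ln x| as x → 0⁺.
The indeterminate product → 0, so the limit = -2.

Final answer: -2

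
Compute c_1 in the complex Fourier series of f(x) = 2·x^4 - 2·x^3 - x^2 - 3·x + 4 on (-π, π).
Compute the real Fourier coefficients first: a_1 = 100 - 16·π^2, b_1 = 18 - 4·π^2.
Then c_1 = (a_1 − i·b_1)/2 = -8·π^2 + 50 - 9·i + 2·i·π^2.

Final answer: -8·π^2 + 50 - 9·i + 2·i·π^2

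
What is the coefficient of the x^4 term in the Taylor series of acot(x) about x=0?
Expand to order 4: acot(x) = x^3/3 - x + π/2 + O(x^5).
The coefficient of x^4 is 0.

Final answer: 0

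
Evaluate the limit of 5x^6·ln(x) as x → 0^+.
This is a 0·∞ indeterminate form at x → 0⁺.
Rewrite the product as 5·ln(x) / x^(-6) and apply L'Hôpital, or use the standard hierarchy x^(-6) ≫ |ln x| as x → 0⁺.
The indeterminate product → 0, so the limit = 0.

Final answer: 0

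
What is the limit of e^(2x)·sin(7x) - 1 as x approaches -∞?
Evaluate the dominant behaviour as x → -∞; each term tends to a finite value or vanishes.
Limit = -1.

Final answer: -1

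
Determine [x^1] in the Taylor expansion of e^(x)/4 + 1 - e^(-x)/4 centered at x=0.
Expand to order 1: e^(x)/4 + 1 - e^(-x)/4 = x/2 + 1 + O(x^2).
The coefficient of x^1 is 1/2.

Final answer: 1/2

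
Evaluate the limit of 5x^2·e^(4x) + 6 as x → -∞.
The product is a 0·∞ indeterminate form at x → -∞.
Rewrite the product as 5x^2 / e^(-4x) (an ∞/∞ form) and apply L'Hôpital, or use the standard hierarchy e^(4|x|) ≫ |x^2| as x → -∞.
The indeterminate product → 0, so the limit = 6.

Final answer: 6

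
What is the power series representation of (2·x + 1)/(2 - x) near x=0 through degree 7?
5·x^7/256 + 5·x^6/128 + 5·x^5/64 + 5·x^4/32 + 5·x^3/16 + 5·x^2/8 + 5·x/4 + 1/2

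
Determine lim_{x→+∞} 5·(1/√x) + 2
Evaluate the dominant behaviour as x → +∞; each term tends to a finite value or vanishes.
Limit = 2.

Final answer: 2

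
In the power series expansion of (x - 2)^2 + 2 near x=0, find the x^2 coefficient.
Expand to order 2: (x - 2)^2 + 2 = x^2 - 4·x + 6 + O(x^3).
The coefficient of x^2 is 1.

Final answer: 1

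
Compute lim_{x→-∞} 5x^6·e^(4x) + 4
The product is a 0·∞ indeterminate form at x → -∞.
Rewrite the product as 5x^6 / e^(-4x) (an ∞/∞ form) and apply L'Hôpital, or use the standard hierarchy e^(4|x|) ≫ |x^6| as x → -∞.
The indeterminate product → 0, so the limit = 4.

Final answer: 4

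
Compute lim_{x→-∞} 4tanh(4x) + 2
Evaluate the dominant behaviour as x → -∞; each term tends to a finite value or vanishes.
Limit = -2.

Final answer: -2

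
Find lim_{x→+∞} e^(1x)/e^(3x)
This is an ∞/∞ indeterminate form as x → +∞.
Rewrite e^(1x)/e^(3x) = e^((1−3)x) = e^(-2x); the exponent coefficient is -2 < 0 so e^(-2x) → 0.
Limit = 0.

Final answer: 0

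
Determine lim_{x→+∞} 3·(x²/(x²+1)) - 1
Evaluate the dominant behaviour as x → +∞; each term tends to a finite value or vanishes.
Limit = 2.

Final answer: 2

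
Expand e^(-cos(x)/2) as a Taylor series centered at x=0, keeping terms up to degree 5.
x^4·e^(-1/2)/96 + x^2·e^(-1/2)/4 + e^(-1/2)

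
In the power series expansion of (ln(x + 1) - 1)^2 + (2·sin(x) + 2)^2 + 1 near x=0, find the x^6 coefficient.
Expand to order 6: (ln(x + 1) - 1)^2 + (2·sin(x) + 2)^2 + 1 = 229·x^6/180 - 7·x^5/6 + x^4/12 - 3·x^3 + 6·x^2 + 6·x + 6 + O(x^7).
The coefficient of x^6 is 229/180.

Final answer: 229/180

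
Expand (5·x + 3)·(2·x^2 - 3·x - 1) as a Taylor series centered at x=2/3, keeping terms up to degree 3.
-361/27 - 38·(x - 2/3)/3 + 11·(x - 2/3)^2 + 10·(x - 2/3)^3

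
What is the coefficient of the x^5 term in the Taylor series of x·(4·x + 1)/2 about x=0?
Expand to order 5: x·(4·x + 1)/2 = 2·x^2 + x/2 + O(x^6).
The coefficient of x^5 is 0.

Final answer: 0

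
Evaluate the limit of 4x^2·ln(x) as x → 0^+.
This is a 0·∞ indeterminate form at x → 0⁺.
Rewrite the product as 4·ln(x) / x^(-2) and apply L'Hôpital, or use the standard hierarchy x^(-2) ≫ |ln x| as x → 0⁺.
The indeterminate product → 0, so the limit = 0.

Final answer: 0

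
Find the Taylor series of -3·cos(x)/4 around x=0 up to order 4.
-x^4/32 + 3·x^2/8 - 3/4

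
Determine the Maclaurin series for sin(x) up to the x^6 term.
x^5/120 - x^3/6 + x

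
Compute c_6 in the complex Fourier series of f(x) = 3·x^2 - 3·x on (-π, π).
Compute the real Fourier coefficients first: a_6 = 1/3, b_6 = 1.
Then c_6 = (a_6 − i·b_6)/2 = 1/6 - i/2.

Final answer: 1/6 - i/2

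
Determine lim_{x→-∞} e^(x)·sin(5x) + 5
Evaluate the dominant behaviour as x → -∞; each term tends to a finite value or vanishes.
Limit = 5.

Final answer: 5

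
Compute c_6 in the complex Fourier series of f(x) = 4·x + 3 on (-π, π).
Compute the real Fourier coefficients first: a_6 = 0, b_6 = -4/3.
Then c_6 = (a_6 − i·b_6)/2 = 2·i/3.

Final answer: 2·i/3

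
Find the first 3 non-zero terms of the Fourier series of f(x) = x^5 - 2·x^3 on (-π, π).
(-44·π^2 + 2·π^4 + 264)·sin(x) + (-π^4 - 21/2 + 7·π^2)·sin(2·x) + (-76·π^2/27 + 152/81 + 2·π^4/3)·sin(3·x)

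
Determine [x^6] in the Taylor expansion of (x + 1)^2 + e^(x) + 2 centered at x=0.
Expand to order 6: (x + 1)^2 + e^(x) + 2 = x^6/720 + x^5/120 + x^4/24 + x^3/6 + 3·x^2/2 + 3·x + 4 + O(x^7).
The coefficient of x^6 is 1/720.

Final answer: 1/720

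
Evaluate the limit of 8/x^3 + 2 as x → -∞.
Evaluate the dominant behaviour as x → -∞; each term tends to a finite value or vanishes.
Limit = 2.

Final answer: 2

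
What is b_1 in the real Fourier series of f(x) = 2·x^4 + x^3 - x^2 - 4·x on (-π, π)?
b_1 = (1/π) ∫_{-π}^{π} f(x)·sin(1x) dx.
Evaluate the integral (use parity and integration by parts as needed): b_1 = -20 + 2·π^2.

Final answer: -20 + 2·π^2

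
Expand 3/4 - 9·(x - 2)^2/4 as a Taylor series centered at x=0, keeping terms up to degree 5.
-9·x^2/4 + 9·x - 33/4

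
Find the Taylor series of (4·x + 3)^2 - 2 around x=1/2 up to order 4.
23 + 40·(x - 1/2) + 16·(x - 1/2)^2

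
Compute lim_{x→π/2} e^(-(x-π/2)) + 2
Direct substitution at x = π/2 gives 3.

Final answer: 3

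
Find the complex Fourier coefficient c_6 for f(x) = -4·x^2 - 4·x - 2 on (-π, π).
Compute the real Fourier coefficients first: a_6 = -4/9, b_6 = 4/3.
Then c_6 = (a_6 − i·b_6)/2 = -2/9 - 2·i/3.

Final answer: -2/9 - 2·i/3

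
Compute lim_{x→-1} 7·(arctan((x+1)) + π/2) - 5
Direct substitution at x = -1 gives -5 + 7·π/2.

Final answer: -5 + 7·π/2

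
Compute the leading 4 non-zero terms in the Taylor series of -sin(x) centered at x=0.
x^7/5040 - x^5/120 + x^3/6 - x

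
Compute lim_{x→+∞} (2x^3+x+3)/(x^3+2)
This is an ∞/∞ indeterminate form as x → +∞.
Divide numerator and denominator by x^3 and let the lower-order terms vanish; the leading terms give 2/1 = 2.
Limit = 2.

Final answer: 2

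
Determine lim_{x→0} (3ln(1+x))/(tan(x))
Both numerator and denominator → 0 as x → 0; this is a 0/0 indeterminate form.
Expand each to leading order near x = 0: numerator ~ 3·x, denominator ~ x.
The limit of the ratio is 3.

Final answer: 3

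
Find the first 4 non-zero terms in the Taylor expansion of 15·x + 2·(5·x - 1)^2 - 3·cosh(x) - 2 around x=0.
-x^4/8 + 97·x^2/2 - 5·x - 3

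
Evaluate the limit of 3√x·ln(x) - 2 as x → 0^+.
The product is a 0·∞ indeterminate form at x → 0⁺.
Rewrite the product as 3·ln(x) / x^(-1/2) and apply L'Hôpital, or use the standard hierarchy x^(-1/2) ≫ |ln x| as x → 0⁺.
The indeterminate product → 0, so the limit = -2.

Final answer: -2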